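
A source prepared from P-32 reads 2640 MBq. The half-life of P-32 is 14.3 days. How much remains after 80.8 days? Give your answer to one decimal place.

52.6 MBq

Number of half-lives: n = 80.8/14.3 ≈ 5.6503.
Remaining = 2640 × (1/2)^5.6503 = 2640 × 0.01991 ≈ 52.563 MBq.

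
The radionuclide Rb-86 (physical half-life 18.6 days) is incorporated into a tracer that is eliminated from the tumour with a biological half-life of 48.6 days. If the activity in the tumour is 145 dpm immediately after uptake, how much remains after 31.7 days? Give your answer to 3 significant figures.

28.3 dpm

1/t_eff = 1/t_phys + 1/t_biol = 1/18.6 + 1/48.6 = 0.07434 per day.
t_eff = 18.6 × 48.6 / (18.6 + 48.6) ≈ 13.452 days.
Remaining = 145 × (1/2)^(31.7/13.452) = 145 × (1/2)^2.3566 ≈ 28.312 dpm.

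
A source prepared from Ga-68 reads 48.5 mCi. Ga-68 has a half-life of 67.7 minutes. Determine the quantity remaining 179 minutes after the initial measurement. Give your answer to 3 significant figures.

Number of half-lives: n = 179/67.7 ≈ 2.644.
Remaining = 48.5 × (1/2)^2.644 = 48.5 × 0.15998 ≈ 7.7591 mCi.

7.76 mCi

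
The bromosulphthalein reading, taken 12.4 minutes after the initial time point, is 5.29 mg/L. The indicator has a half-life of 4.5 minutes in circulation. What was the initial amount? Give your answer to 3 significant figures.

35.7 mg/L

Number of half-lives elapsed: n = 12.4/4.5 ≈ 2.7556.
A₀ = A × 2^n = 5.29 × 2^2.7556 = 5.29 × 6.7531 ≈ 35.724 mg/L.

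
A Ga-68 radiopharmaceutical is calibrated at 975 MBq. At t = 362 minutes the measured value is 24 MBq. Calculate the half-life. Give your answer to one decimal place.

67.7 minutes

A/A₀ = 24/975 ≈ 0.024615.
n = log₂(40.625) ≈ 5.3443 half-lives elapsed in 362 minutes.
t½ = 362/5.3443 ≈ 67.736 minutes.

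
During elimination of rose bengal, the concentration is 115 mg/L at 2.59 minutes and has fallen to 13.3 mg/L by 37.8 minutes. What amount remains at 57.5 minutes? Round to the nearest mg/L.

4 mg/L

Over Δt = 37.8 − 2.59 = 35.21 minutes, the level fell by a factor of 115/13.3 ≈ 8.6466.
n = log₂(8.6466) ≈ 3.1121 half-lives, so t½ = 35.21/3.1121 ≈ 11.314 minutes.
From t = 37.8 to t = 57.5: 13.3 × (1/2)^((57.5−37.8)/11.314) ≈ 3.9782 mg/L.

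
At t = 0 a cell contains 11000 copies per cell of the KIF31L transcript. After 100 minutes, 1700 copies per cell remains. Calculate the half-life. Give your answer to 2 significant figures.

37 minutes

A/A₀ = 1700/11000 ≈ 0.15455.
n = log₂(6.4706) ≈ 2.6939 half-lives elapsed in 100 minutes.
t½ = 100/2.6939 ≈ 37.121 minutes.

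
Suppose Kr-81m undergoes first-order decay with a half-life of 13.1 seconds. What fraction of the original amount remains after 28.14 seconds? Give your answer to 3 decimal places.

0.226

n = 28.14/13.1 ≈ 2.1481 half-lives.
Fraction remaining = (1/2)^2.1481 ≈ 0.22561.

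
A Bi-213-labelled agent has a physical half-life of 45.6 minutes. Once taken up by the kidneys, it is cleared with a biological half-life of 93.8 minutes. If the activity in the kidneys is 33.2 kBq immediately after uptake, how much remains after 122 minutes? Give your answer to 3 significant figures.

2.11 kBq

1/t_eff = 1/t_phys + 1/t_biol = 1/45.6 + 1/93.8 = 0.032591 per minute.
t_eff = 45.6 × 93.8 / (45.6 + 93.8) ≈ 30.684 minutes.
Remaining = 33.2 × (1/2)^(122/30.684) = 33.2 × (1/2)^3.9761 ≈ 2.1097 kBq.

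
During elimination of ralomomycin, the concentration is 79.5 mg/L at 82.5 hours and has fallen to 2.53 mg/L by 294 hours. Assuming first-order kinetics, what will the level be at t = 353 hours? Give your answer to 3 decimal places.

0.967 mg/L

Over Δt = 294 − 82.5 = 211.5 hours, the level fell by a factor of 79.5/2.53 ≈ 31.423.
n = log₂(31.423) ≈ 4.9737 half-lives, so t½ = 211.5/4.9737 ≈ 42.523 hours.
From t = 294 to t = 353: 2.53 × (1/2)^((353−294)/42.523) ≈ 0.96705 mg/L.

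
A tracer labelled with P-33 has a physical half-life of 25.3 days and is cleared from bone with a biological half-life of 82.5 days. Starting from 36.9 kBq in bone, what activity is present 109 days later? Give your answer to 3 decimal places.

0.745 kBq

1/t_eff = 1/t_phys + 1/t_biol = 1/25.3 + 1/82.5 = 0.051647 per day.
t_eff = 25.3 × 82.5 / (25.3 + 82.5) ≈ 19.362 days.
Remaining = 36.9 × (1/2)^(109/19.362) = 36.9 × (1/2)^5.6295 ≈ 0.74537 kBq.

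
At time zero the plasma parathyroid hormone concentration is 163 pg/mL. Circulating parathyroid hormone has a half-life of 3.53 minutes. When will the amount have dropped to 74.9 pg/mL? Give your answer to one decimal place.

Fraction remaining = 74.9/163 ≈ 0.45951.
n = log₂(163/74.9) = ln(2.1762)/ln 2 ≈ 1.1218 half-lives.
t = n × t½ = 1.1218 × 3.53 ≈ 3.9601 minutes.

4.0 minutes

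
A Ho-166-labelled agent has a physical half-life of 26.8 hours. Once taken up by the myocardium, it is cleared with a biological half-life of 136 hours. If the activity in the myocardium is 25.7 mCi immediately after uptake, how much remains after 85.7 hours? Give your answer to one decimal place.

1/t_eff = 1/t_phys + 1/t_biol = 1/26.8 + 1/136 = 0.044666 per hour.
t_eff = 26.8 × 136 / (26.8 + 136) ≈ 22.388 hours.
Remaining = 25.7 × (1/2)^(85.7/22.388) = 25.7 × (1/2)^3.8279 ≈ 1.8097 mCi.

1.8 mCi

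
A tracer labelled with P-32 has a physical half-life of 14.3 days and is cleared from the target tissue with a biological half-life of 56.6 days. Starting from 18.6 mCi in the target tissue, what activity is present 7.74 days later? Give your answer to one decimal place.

1/t_eff = 1/t_phys + 1/t_biol = 1/14.3 + 1/56.6 = 0.087598 per day.
t_eff = 14.3 × 56.6 / (14.3 + 56.6) ≈ 11.416 days.
Remaining = 18.6 × (1/2)^(7.74/11.416) = 18.6 × (1/2)^0.67801 ≈ 11.626 mCi.

11.6 mCi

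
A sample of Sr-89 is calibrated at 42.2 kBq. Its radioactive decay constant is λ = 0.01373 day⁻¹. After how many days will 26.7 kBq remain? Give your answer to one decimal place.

t½ = ln 2 / λ = 0.69315 / 0.01373 ≈ 50.484 days.
Fraction remaining = 26.7/42.2 ≈ 0.6327.
n = log₂(42.2/26.7) = ln(1.5805)/ln 2 ≈ 0.6604 half-lives.
t = n × t½ = 0.6604 × 50.484 ≈ 33.34 days.

33.3 days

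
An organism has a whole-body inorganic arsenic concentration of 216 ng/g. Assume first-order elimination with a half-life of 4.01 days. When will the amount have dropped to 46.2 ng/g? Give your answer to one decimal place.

Fraction remaining = 46.2/216 ≈ 0.21389.
n = log₂(216/46.2) = ln(4.6753)/ln 2 ≈ 2.2251 half-lives.
t = n × t½ = 2.2251 × 4.01 ≈ 8.9225 days.

8.9 days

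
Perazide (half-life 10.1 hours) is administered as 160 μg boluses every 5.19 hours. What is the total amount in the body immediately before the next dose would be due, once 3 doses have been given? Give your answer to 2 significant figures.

The 3 doses were given 15.57, 10.38, 5.19 hours ago.
Total = 160·(1/2)^(15.57/10.1) + 160·(1/2)^(10.38/10.1) + 160·(1/2)^(5.19/10.1)
      = 54.961 + 78.477 + 112.06 ≈ 245.49 μg.

250 μg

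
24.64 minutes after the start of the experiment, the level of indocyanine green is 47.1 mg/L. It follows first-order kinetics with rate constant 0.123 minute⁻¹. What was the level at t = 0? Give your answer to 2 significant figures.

980 mg/L

t½ = ln 2 / λ = 0.69315 / 0.123 ≈ 5.6353 minutes.
Number of half-lives elapsed: n = 24.64/5.6353 ≈ 4.3724.
A₀ = A × 2^n = 47.1 × 2^4.3724 = 47.1 × 20.712 ≈ 975.54 mg/L.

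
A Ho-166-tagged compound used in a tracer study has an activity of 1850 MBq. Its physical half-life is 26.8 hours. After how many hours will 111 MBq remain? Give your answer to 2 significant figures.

Fraction remaining = 111/1850 ≈ 0.06.
n = log₂(1850/111) = ln(16.667)/ln 2 ≈ 4.0589 half-lives.
t = n × t½ = 4.0589 × 26.8 ≈ 108.78 hours.

110 hours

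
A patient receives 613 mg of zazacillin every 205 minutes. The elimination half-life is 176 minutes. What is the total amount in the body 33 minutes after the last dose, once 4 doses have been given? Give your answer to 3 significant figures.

933 mg

The 4 doses were given 648, 443, 238, 33 minutes ago.
Total = 613·(1/2)^(648/176) + 613·(1/2)^(443/176) + 613·(1/2)^(238/176) + 613·(1/2)^(33/176)
      = 47.766 + 107.09 + 240.1 + 538.29 ≈ 933.25 mg.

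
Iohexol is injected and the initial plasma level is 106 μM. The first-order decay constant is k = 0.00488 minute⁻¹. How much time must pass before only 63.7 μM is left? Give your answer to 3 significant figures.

t½ = ln 2 / k = 0.69315 / 0.00488 ≈ 142.04 minutes.
Fraction remaining = 63.7/106 ≈ 0.60094.
n = log₂(106/63.7) = ln(1.6641)/ln 2 ≈ 0.7347 half-lives.
t = n × t½ = 0.7347 × 142.04 ≈ 104.36 minutes.

104 minutes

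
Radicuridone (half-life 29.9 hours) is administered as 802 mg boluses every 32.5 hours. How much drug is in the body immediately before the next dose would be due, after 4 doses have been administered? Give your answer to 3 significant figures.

678 mg

The 4 doses were given 130, 97.5, 65, 32.5 hours ago.
Total = 802·(1/2)^(130/29.9) + 802·(1/2)^(97.5/29.9) + 802·(1/2)^(65/29.9) + 802·(1/2)^(32.5/29.9)
      = 39.387 + 83.667 + 177.73 + 377.54 ≈ 678.33 mg.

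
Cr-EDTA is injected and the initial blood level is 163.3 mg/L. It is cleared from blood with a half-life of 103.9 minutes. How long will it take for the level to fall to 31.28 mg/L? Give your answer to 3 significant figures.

Fraction remaining = 31.28/163.3 ≈ 0.19155.
n = log₂(163.3/31.28) = ln(5.2206)/ln 2 ≈ 2.3842 half-lives.
t = n × t½ = 2.3842 × 103.9 ≈ 247.72 minutes.

248 minutes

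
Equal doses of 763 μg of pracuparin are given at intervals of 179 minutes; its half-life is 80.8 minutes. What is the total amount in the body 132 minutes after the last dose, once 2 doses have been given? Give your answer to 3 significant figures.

The 2 doses were given 311, 132 minutes ago.
Total = 763·(1/2)^(311/80.8) + 763·(1/2)^(132/80.8)
      = 52.949 + 245.89 ≈ 298.84 μg.

299 μg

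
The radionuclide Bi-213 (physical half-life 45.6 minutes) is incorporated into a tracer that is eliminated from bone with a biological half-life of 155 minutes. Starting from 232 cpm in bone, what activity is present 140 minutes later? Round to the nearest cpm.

1/t_eff = 1/t_phys + 1/t_biol = 1/45.6 + 1/155 = 0.028381 per minute.
t_eff = 45.6 × 155 / (45.6 + 155) ≈ 35.234 minutes.
Remaining = 232 × (1/2)^(140/35.234) = 232 × (1/2)^3.9734 ≈ 14.77 cpm.

15 cpm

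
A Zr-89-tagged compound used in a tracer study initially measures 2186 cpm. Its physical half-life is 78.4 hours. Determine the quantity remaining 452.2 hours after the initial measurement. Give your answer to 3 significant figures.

40.1 cpm

Number of half-lives: n = 452.2/78.4 ≈ 5.7679.
Remaining = 2186 × (1/2)^5.7679 = 2186 × 0.018353 ≈ 40.119 cpm.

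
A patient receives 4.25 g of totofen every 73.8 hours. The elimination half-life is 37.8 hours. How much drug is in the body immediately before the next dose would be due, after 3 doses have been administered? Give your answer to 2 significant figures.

The 3 doses were given 221.4, 147.6, 73.8 hours ago.
Total = 4.25·(1/2)^(221.4/37.8) + 4.25·(1/2)^(147.6/37.8) + 4.25·(1/2)^(73.8/37.8)
      = 0.073318 + 0.28375 + 1.0982 ≈ 1.4552 g.

1.5 g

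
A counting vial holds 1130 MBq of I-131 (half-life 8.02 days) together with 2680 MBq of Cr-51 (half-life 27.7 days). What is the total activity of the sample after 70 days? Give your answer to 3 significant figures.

I-131: 1130 × (1/2)^(70/8.02) = 1130 × (1/2)^8.7282 ≈ 2.6646 MBq.
Cr-51: 2680 × (1/2)^(70/27.7) = 2680 × (1/2)^2.5271 ≈ 464.95 MBq.
Total = 2.6646 + 464.95 ≈ 467.62 MBq.

468 MBq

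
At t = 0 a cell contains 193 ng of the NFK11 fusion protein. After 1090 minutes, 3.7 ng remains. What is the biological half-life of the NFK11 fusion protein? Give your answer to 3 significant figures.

A/A₀ = 3.7/193 ≈ 0.019171.
n = log₂(52.162) ≈ 5.7049 half-lives elapsed in 1090 minutes.
t½ = 1090/5.7049 ≈ 191.06 minutes.

191 minutes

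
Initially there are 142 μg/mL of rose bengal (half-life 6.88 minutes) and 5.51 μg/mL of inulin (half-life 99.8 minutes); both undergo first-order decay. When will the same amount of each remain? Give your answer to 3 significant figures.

Set 142·(1/2)^(t/6.88) = 5.51·(1/2)^(t/99.8).
Taking log₂: log₂(142/5.51) = t·(1/6.88 − 1/99.8).
log₂(25.771) = 4.6877; 1/6.88 − 1/99.8 = 0.13533.
t = 4.6877 / 0.13533 ≈ 34.639 minutes.

34.6 minutes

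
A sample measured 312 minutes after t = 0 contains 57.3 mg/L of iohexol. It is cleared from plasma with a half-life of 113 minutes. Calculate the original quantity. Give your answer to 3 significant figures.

388 mg/L

Number of half-lives elapsed: n = 312/113 ≈ 2.7611.
A₀ = A × 2^n = 57.3 × 2^2.7611 = 57.3 × 6.779 ≈ 388.43 mg/L.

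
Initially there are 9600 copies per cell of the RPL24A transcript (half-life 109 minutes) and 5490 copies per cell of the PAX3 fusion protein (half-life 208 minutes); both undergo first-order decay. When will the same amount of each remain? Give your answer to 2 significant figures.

180 minutes

Set 9600·(1/2)^(t/109) = 5490·(1/2)^(t/208).
Taking log₂: log₂(9600/5490) = t·(1/109 − 1/208).
log₂(1.7486) = 0.80623; 1/109 − 1/208 = 0.0043666.
t = 0.80623 / 0.0043666 ≈ 184.63 minutes.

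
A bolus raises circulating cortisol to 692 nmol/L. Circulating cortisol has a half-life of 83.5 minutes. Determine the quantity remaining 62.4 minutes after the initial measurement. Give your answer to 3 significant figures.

412 nmol/L

Number of half-lives: n = 62.4/83.5 ≈ 0.74731.
Remaining = 692 × (1/2)^0.74731 = 692 × 0.59572 ≈ 412.23 nmol/L.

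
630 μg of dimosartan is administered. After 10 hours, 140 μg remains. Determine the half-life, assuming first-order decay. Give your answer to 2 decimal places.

A/A₀ = 140/630 ≈ 0.22222.
n = log₂(4.5) ≈ 2.1699 half-lives elapsed in 10 hours.
t½ = 10/2.1699 ≈ 4.6085 hours.

4.61 hours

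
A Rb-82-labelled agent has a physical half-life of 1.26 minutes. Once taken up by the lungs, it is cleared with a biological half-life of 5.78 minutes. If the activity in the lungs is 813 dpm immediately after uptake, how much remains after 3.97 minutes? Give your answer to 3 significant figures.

1/t_eff = 1/t_phys + 1/t_biol = 1/1.26 + 1/5.78 = 0.96666 per minute.
t_eff = 1.26 × 5.78 / (1.26 + 5.78) ≈ 1.0345 minutes.
Remaining = 813 × (1/2)^(3.97/1.0345) = 813 × (1/2)^3.8376 ≈ 56.865 dpm.

56.9 dpm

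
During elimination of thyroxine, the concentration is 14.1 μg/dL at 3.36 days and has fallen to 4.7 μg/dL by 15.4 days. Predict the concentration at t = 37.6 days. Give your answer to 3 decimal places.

0.620 μg/dL

Over Δt = 15.4 − 3.36 = 12.04 days, the level fell by a factor of 14.1/4.7 ≈ 3.
n = log₂(3) ≈ 1.585 half-lives, so t½ = 12.04/1.585 ≈ 7.5964 days.
From t = 15.4 to t = 37.6: 4.7 × (1/2)^((37.6−15.4)/7.5964) ≈ 0.61995 μg/dL.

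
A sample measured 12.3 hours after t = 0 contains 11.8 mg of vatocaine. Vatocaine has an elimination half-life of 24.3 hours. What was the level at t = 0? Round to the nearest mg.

Number of half-lives elapsed: n = 12.3/24.3 ≈ 0.50617.
A₀ = A × 2^n = 11.8 × 2^0.50617 = 11.8 × 1.4203 ≈ 16.759 mg.

17 mg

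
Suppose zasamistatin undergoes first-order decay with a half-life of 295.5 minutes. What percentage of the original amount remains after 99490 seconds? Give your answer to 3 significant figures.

99490 seconds = 1658.17 minutes.
n = 1658.17/295.5 ≈ 5.6114 half-lives.
Fraction remaining = (1/2)^5.6114 ≈ 0.020455, i.e. 2.0455%.

2.05%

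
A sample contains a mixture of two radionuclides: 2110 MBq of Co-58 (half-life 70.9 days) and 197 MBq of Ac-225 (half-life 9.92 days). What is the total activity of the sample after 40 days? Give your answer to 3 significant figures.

Co-58: 2110 × (1/2)^(40/70.9) = 2110 × (1/2)^0.56417 ≈ 1427.1 MBq.
Ac-225: 197 × (1/2)^(40/9.92) = 197 × (1/2)^4.0323 ≈ 12.04 MBq.
Total = 1427.1 + 12.04 ≈ 1439.1 MBq.

1440 MBq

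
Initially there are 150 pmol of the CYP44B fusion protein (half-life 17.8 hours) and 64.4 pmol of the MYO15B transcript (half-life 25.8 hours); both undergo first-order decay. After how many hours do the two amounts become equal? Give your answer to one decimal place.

Set 150·(1/2)^(t/17.8) = 64.4·(1/2)^(t/25.8).
Taking log₂: log₂(150/64.4) = t·(1/17.8 − 1/25.8).
log₂(2.3292) = 1.2198; 1/17.8 − 1/25.8 = 0.01742.
t = 1.2198 / 0.01742 ≈ 70.024 hours.

70.0 hours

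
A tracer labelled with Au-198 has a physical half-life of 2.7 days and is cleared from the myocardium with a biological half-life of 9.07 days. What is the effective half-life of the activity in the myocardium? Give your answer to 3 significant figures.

2.08 days

1/t_eff = 1/t_phys + 1/t_biol = 1/2.7 + 1/9.07 = 0.48062 per day.
t_eff = 2.7 × 9.07 / (2.7 + 9.07) ≈ 2.0806 days.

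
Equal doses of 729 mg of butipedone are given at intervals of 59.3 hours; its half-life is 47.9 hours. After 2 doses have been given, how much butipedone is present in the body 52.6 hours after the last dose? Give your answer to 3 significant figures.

The 2 doses were given 111.9, 52.6 hours ago.
Total = 729·(1/2)^(111.9/47.9) + 729·(1/2)^(52.6/47.9)
      = 144.37 + 340.53 ≈ 484.91 mg.

485 mg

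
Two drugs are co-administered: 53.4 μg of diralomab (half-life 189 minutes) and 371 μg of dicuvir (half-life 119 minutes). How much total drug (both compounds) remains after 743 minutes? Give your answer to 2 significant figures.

diralomab: 53.4 × (1/2)^(743/189) = 53.4 × (1/2)^3.9312 ≈ 3.5005 μg.
dicuvir: 371 × (1/2)^(743/119) = 371 × (1/2)^6.2437 ≈ 4.8959 μg.
Total = 3.5005 + 4.8959 ≈ 8.3964 μg.

8.4 μg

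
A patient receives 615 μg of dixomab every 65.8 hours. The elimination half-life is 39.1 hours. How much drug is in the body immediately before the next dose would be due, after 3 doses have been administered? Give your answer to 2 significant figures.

270 μg

The 3 doses were given 197.4, 131.6, 65.8 hours ago.
Total = 615·(1/2)^(197.4/39.1) + 615·(1/2)^(131.6/39.1) + 615·(1/2)^(65.8/39.1)
      = 18.582 + 59.661 + 191.55 ≈ 269.79 μg.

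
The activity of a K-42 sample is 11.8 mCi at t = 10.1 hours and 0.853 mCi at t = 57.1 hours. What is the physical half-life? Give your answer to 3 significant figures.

12.4 hours

Over Δt = 57.1 − 10.1 = 47 hours, the level fell by a factor of 11.8/0.853 ≈ 13.834.
n = log₂(13.834) ≈ 3.7901 half-lives, so t½ = 47/3.7901 ≈ 12.401 hours.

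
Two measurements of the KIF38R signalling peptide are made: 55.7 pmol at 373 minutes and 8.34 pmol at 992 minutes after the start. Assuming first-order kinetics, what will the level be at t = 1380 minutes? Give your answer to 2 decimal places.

2.54 pmol

Over Δt = 992 − 373 = 619 minutes, the level fell by a factor of 55.7/8.34 ≈ 6.6787.
n = log₂(6.6787) ≈ 2.7396 half-lives, so t½ = 619/2.7396 ≈ 225.95 minutes.
From t = 992 to t = 1380: 8.34 × (1/2)^((1380−992)/225.95) ≈ 2.5365 pmol.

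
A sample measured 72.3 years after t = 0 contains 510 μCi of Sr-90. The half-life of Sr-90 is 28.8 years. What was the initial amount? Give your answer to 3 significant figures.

Number of half-lives elapsed: n = 72.3/28.8 ≈ 2.5104.
A₀ = A × 2^n = 510 × 2^2.5104 = 510 × 5.6978 ≈ 2905.9 μCi.

2910 μCi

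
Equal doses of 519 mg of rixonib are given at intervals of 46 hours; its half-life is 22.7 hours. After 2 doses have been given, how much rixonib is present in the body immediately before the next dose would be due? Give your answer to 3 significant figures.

159 mg

The 2 doses were given 92, 46 hours ago.
Total = 519·(1/2)^(92/22.7) + 519·(1/2)^(46/22.7)
      = 31.27 + 127.39 ≈ 158.66 mg.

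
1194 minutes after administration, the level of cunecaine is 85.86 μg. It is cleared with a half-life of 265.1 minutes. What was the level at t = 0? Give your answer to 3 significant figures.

1950 μg

Number of half-lives elapsed: n = 1194/265.1 ≈ 4.504.
A₀ = A × 2^n = 85.86 × 2^4.504 = 85.86 × 22.69 ≈ 1948.1 μg.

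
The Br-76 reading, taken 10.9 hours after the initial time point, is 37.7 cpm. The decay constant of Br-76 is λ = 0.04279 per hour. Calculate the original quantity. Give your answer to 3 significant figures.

60.1 cpm

t½ = ln 2 / λ = 0.69315 / 0.04279 ≈ 16.199 hours.
Number of half-lives elapsed: n = 10.9/16.199 ≈ 0.67289.
A₀ = A × 2^n = 37.7 × 2^0.67289 = 37.7 × 1.5943 ≈ 60.104 cpm.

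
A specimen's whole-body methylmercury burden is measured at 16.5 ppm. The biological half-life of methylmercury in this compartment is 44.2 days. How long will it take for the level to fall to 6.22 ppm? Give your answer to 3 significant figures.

62.2 days

Fraction remaining = 6.22/16.5 ≈ 0.37697.
n = log₂(16.5/6.22) = ln(2.6527)/ln 2 ≈ 1.4075 half-lives.
t = n × t½ = 1.4075 × 44.2 ≈ 62.211 days.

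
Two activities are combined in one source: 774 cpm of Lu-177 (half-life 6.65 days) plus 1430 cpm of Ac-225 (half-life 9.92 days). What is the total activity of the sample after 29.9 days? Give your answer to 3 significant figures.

Lu-177: 774 × (1/2)^(29.9/6.65) = 774 × (1/2)^4.4962 ≈ 34.296 cpm.
Ac-225: 1430 × (1/2)^(29.9/9.92) = 1430 × (1/2)^3.0141 ≈ 177.01 cpm.
Total = 34.296 + 177.01 ≈ 211.31 cpm.

211 cpm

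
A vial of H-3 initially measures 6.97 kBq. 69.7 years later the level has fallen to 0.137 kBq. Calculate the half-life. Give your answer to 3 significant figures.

A/A₀ = 0.137/6.97 ≈ 0.019656.
n = log₂(50.876) ≈ 5.6689 half-lives elapsed in 69.7 years.
t½ = 69.7/5.6689 ≈ 12.295 years.

12.3 years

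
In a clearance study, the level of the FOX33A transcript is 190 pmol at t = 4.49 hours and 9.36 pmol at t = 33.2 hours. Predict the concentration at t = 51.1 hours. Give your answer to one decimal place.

1.4 pmol

Over Δt = 33.2 − 4.49 = 28.71 hours, the level fell by a factor of 190/9.36 ≈ 20.299.
n = log₂(20.299) ≈ 4.3433 half-lives, so t½ = 28.71/4.3433 ≈ 6.6101 hours.
From t = 33.2 to t = 51.1: 9.36 × (1/2)^((51.1−33.2)/6.6101) ≈ 1.4325 pmol.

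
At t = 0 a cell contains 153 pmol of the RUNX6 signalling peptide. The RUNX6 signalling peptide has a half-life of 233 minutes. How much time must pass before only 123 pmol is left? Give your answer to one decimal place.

Fraction remaining = 123/153 ≈ 0.80392.
n = log₂(153/123) = ln(1.2439)/ln 2 ≈ 0.31487 half-lives.
t = n × t½ = 0.31487 × 233 ≈ 73.365 minutes.

73.4 minutes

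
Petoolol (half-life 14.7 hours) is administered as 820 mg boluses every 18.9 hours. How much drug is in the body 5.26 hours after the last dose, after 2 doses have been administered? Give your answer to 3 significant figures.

902 mg

The 2 doses were given 24.16, 5.26 hours ago.
Total = 820·(1/2)^(24.16/14.7) + 820·(1/2)^(5.26/14.7)
      = 262.46 + 639.88 ≈ 902.34 mg.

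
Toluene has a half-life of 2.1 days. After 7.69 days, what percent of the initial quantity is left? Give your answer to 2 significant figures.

n = 7.69/2.1 ≈ 3.6619 half-lives.
Fraction remaining = (1/2)^3.6619 ≈ 0.079005, i.e. 7.9005%.

7.9%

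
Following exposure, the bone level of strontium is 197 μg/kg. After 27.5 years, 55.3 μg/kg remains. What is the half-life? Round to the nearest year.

A/A₀ = 55.3/197 ≈ 0.28071.
n = log₂(3.5624) ≈ 1.8328 half-lives elapsed in 27.5 years.
t½ = 27.5/1.8328 ≈ 15.004 years.

15 years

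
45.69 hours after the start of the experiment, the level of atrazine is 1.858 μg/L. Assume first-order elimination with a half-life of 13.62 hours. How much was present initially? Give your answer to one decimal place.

Number of half-lives elapsed: n = 45.69/13.62 ≈ 3.3546.
A₀ = A × 2^n = 1.858 × 2^3.3546 = 1.858 × 10.229 ≈ 19.006 μg/L.

19.0 μg/L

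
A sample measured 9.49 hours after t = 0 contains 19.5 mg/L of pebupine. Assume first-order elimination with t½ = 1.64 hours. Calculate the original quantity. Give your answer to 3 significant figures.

Number of half-lives elapsed: n = 9.49/1.64 ≈ 5.7866.
A₀ = A × 2^n = 19.5 × 2^5.7866 = 19.5 × 55.2 ≈ 1076.4 mg/L.

1080 mg/L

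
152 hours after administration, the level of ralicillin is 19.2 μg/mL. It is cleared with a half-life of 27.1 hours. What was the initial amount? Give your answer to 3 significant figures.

Number of half-lives elapsed: n = 152/27.1 ≈ 5.6089.
A₀ = A × 2^n = 19.2 × 2^5.6089 = 19.2 × 48.802 ≈ 936.99 μg/mL.

937 μg/mL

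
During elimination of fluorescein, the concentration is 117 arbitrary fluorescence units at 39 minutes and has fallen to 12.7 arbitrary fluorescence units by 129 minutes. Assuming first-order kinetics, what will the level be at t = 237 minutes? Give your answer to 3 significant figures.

0.884 arbitrary fluorescence units

Over Δt = 129 − 39 = 90 minutes, the level fell by a factor of 117/12.7 ≈ 9.2126.
n = log₂(9.2126) ≈ 3.2036 half-lives, so t½ = 90/3.2036 ≈ 28.093 minutes.
From t = 129 to t = 237: 12.7 × (1/2)^((237−129)/28.093) ≈ 0.88419 arbitrary fluorescence units.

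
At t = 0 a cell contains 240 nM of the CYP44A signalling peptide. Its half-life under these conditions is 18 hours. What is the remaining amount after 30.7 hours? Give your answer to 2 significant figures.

74 nM

Number of half-lives: n = 30.7/18 ≈ 1.7056.
Remaining = 240 × (1/2)^1.7056 = 240 × 0.3066 ≈ 73.585 nM.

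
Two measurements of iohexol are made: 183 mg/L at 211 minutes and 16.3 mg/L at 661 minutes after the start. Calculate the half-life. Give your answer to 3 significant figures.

Over Δt = 661 − 211 = 450 minutes, the level fell by a factor of 183/16.3 ≈ 11.227.
n = log₂(11.227) ≈ 3.4889 half-lives, so t½ = 450/3.4889 ≈ 128.98 minutes.

129 minutes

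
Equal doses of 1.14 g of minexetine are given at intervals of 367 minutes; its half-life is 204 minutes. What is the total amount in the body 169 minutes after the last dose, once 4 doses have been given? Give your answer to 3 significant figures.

0.895 g

The 4 doses were given 1270, 903, 536, 169 minutes ago.
Total = 1.14·(1/2)^(1270/204) + 1.14·(1/2)^(903/204) + 1.14·(1/2)^(536/204) + 1.14·(1/2)^(169/204)
      = 0.015235 + 0.053016 + 0.18449 + 0.64198 ≈ 0.89472 g.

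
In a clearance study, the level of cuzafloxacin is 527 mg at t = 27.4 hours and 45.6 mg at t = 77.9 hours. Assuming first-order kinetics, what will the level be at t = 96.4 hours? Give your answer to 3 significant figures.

18.6 mg

Over Δt = 77.9 − 27.4 = 50.5 hours, the level fell by a factor of 527/45.6 ≈ 11.557.
n = log₂(11.557) ≈ 3.5307 half-lives, so t½ = 50.5/3.5307 ≈ 14.303 hours.
From t = 77.9 to t = 96.4: 45.6 × (1/2)^((96.4−77.9)/14.303) ≈ 18.604 mg.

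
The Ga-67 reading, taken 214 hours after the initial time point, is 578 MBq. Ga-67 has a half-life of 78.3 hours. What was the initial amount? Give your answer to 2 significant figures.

Number of half-lives elapsed: n = 214/78.3 ≈ 2.7331.
A₀ = A × 2^n = 578 × 2^2.7331 = 578 × 6.6487 ≈ 3843 MBq.

3800 MBq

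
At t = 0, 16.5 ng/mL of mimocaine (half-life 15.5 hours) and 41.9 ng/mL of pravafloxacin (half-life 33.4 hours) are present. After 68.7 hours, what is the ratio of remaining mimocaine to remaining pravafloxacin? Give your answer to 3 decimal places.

0.076

mimocaine: 16.5 × (1/2)^(68.7/15.5) = 16.5 × (1/2)^4.4323 ≈ 0.76426 ng/mL.
pravafloxacin: 41.9 × (1/2)^(68.7/33.4) = 41.9 × (1/2)^2.0569 ≈ 10.07 ng/mL.
Ratio ≈ 0.76426 / 10.07 ≈ 0.075895.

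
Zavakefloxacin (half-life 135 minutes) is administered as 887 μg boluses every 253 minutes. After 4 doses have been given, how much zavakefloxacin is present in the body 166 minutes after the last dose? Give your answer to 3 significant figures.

The 4 doses were given 925, 672, 419, 166 minutes ago.
Total = 887·(1/2)^(925/135) + 887·(1/2)^(672/135) + 887·(1/2)^(419/135) + 887·(1/2)^(166/135)
      = 7.6791 + 28.149 + 103.18 + 378.24 ≈ 517.25 μg.

517 μg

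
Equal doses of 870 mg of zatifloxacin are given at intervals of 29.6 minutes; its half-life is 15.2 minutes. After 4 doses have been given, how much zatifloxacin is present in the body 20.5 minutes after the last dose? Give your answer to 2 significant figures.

460 mg

The 4 doses were given 109.3, 79.7, 50.1, 20.5 minutes ago.
Total = 870·(1/2)^(109.3/15.2) + 870·(1/2)^(79.7/15.2) + 870·(1/2)^(50.1/15.2) + 870·(1/2)^(20.5/15.2)
      = 5.9549 + 22.966 + 88.574 + 341.61 ≈ 459.1 mg.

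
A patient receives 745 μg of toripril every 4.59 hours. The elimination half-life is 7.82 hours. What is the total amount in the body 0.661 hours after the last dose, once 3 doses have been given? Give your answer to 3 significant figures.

1480 μg

The 3 doses were given 9.841, 5.251, 0.661 hours ago.
Total = 745·(1/2)^(9.841/7.82) + 745·(1/2)^(5.251/7.82) + 745·(1/2)^(0.661/7.82)
      = 311.41 + 467.76 + 702.6 ≈ 1481.8 μg.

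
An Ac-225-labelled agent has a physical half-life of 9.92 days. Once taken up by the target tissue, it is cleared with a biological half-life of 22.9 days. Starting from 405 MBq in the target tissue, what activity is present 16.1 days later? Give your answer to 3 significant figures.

1/t_eff = 1/t_phys + 1/t_biol = 1/9.92 + 1/22.9 = 0.14447 per day.
t_eff = 9.92 × 22.9 / (9.92 + 22.9) ≈ 6.9216 days.
Remaining = 405 × (1/2)^(16.1/6.9216) = 405 × (1/2)^2.326 ≈ 80.769 MBq.

80.8 MBq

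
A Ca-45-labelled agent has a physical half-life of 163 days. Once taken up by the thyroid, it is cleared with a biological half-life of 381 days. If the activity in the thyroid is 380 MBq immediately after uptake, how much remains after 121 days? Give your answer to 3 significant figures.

1/t_eff = 1/t_phys + 1/t_biol = 1/163 + 1/381 = 0.0087596 per day.
t_eff = 163 × 381 / (163 + 381) ≈ 114.16 days.
Remaining = 380 × (1/2)^(121/114.16) = 380 × (1/2)^1.0599 ≈ 182.27 MBq.

182 MBq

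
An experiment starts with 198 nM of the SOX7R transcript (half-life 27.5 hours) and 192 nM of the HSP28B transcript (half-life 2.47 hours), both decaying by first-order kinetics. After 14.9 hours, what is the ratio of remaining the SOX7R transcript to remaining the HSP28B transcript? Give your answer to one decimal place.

SOX7R transcript: 198 × (1/2)^(14.9/27.5) = 198 × (1/2)^0.54182 ≈ 136.01 nM.
HSP28B transcript: 192 × (1/2)^(14.9/2.47) = 192 × (1/2)^6.0324 ≈ 2.9334 nM.
Ratio ≈ 136.01 / 2.9334 ≈ 46.365.

46.4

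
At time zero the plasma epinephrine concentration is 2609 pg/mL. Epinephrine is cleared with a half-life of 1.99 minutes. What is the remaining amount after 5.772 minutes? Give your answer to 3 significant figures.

349 pg/mL

Number of half-lives: n = 5.772/1.99 ≈ 2.9005.
Remaining = 2609 × (1/2)^2.9005 = 2609 × 0.13393 ≈ 349.41 pg/mL.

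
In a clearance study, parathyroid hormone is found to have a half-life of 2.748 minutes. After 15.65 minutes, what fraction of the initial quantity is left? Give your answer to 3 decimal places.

n = 15.65/2.748 ≈ 5.6951 half-lives.
Fraction remaining = (1/2)^5.6951 ≈ 0.019303.

0.019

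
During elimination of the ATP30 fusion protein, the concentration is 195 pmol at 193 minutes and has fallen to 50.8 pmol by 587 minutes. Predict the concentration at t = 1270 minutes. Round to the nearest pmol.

Over Δt = 587 − 193 = 394 minutes, the level fell by a factor of 195/50.8 ≈ 3.8386.
n = log₂(3.8386) ≈ 1.9406 half-lives, so t½ = 394/1.9406 ≈ 203.03 minutes.
From t = 587 to t = 1270: 50.8 × (1/2)^((1270−587)/203.03) ≈ 4.934 pmol.

5 pmol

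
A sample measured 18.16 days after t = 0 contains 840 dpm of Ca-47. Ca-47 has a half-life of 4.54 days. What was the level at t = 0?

13440 dpm

Number of half-lives elapsed: n = 18.16/4.54 ≈ 4.
A₀ = A × 2^n = 840 × 2^4 = 840 × 16 ≈ 13440 dpm.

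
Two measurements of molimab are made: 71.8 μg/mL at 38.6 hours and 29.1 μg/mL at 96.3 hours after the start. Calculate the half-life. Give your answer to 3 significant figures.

44.3 hours

Over Δt = 96.3 − 38.6 = 57.7 hours, the level fell by a factor of 71.8/29.1 ≈ 2.4674.
n = log₂(2.4674) ≈ 1.303 half-lives, so t½ = 57.7/1.303 ≈ 44.284 hours.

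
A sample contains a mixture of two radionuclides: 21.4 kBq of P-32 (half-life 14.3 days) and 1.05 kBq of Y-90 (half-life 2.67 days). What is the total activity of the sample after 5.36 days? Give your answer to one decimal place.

P-32: 21.4 × (1/2)^(5.36/14.3) = 21.4 × (1/2)^0.37483 ≈ 16.504 kBq.
Y-90: 1.05 × (1/2)^(5.36/2.67) = 1.05 × (1/2)^2.0075 ≈ 0.26114 kBq.
Total = 16.504 + 0.26114 ≈ 16.765 kBq.

16.8 kBq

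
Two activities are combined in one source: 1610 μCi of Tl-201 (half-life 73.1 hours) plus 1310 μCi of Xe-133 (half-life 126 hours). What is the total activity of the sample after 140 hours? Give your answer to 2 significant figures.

Tl-201: 1610 × (1/2)^(140/73.1) = 1610 × (1/2)^1.9152 ≈ 426.87 μCi.
Xe-133: 1310 × (1/2)^(140/126) = 1310 × (1/2)^1.1111 ≈ 606.45 μCi.
Total = 426.87 + 606.45 ≈ 1033.3 μCi.

1000 μCi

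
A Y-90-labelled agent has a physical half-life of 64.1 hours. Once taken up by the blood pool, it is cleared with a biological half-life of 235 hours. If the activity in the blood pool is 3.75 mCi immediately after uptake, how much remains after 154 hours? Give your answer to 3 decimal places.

0.450 mCi

1/t_eff = 1/t_phys + 1/t_biol = 1/64.1 + 1/235 = 0.019856 per hour.
t_eff = 64.1 × 235 / (64.1 + 235) ≈ 50.363 hours.
Remaining = 3.75 × (1/2)^(154/50.363) = 3.75 × (1/2)^3.0578 ≈ 0.45034 mCi.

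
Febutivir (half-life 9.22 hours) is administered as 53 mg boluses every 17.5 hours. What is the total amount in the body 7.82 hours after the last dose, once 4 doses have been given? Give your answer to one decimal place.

40.0 mg

The 4 doses were given 60.32, 42.82, 25.32, 7.82 hours ago.
Total = 53·(1/2)^(60.32/9.22) + 53·(1/2)^(42.82/9.22) + 53·(1/2)^(25.32/9.22) + 53·(1/2)^(7.82/9.22)
      = 0.56865 + 2.1194 + 7.8993 + 29.441 ≈ 40.029 mg.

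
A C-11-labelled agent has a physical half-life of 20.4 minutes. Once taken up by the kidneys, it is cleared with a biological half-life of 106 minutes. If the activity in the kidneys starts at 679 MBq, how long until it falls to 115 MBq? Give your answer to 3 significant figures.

1/t_eff = 1/t_phys + 1/t_biol = 1/20.4 + 1/106 = 0.058454 per minute.
t_eff = 20.4 × 106 / (20.4 + 106) ≈ 17.108 minutes.
n = log₂(679/115) ≈ 2.5618; t = 2.5618 × 17.108 ≈ 43.826 minutes.

43.8 minutes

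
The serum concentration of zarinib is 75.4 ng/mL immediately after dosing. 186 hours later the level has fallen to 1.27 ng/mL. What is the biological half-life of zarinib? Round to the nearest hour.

A/A₀ = 1.27/75.4 ≈ 0.016844.
n = log₂(59.37) ≈ 5.8917 half-lives elapsed in 186 hours.
t½ = 186/5.8917 ≈ 31.57 hours.

32 hours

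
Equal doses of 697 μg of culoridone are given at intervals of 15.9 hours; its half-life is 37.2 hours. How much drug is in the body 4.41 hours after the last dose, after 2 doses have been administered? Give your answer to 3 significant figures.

The 2 doses were given 20.31, 4.41 hours ago.
Total = 697·(1/2)^(20.31/37.2) + 697·(1/2)^(4.41/37.2)
      = 477.4 + 642.02 ≈ 1119.4 μg.

1120 μg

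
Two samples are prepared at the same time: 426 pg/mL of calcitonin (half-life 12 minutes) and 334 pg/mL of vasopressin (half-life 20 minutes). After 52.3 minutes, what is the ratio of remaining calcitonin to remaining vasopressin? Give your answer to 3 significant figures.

0.381

calcitonin: 426 × (1/2)^(52.3/12) = 426 × (1/2)^4.3583 ≈ 20.769 pg/mL.
vasopressin: 334 × (1/2)^(52.3/20) = 334 × (1/2)^2.615 ≈ 54.52 pg/mL.
Ratio ≈ 20.769 / 54.52 ≈ 0.38095.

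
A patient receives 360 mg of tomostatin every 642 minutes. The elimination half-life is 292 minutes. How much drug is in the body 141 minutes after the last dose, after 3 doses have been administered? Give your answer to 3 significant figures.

The 3 doses were given 1425, 783, 141 minutes ago.
Total = 360·(1/2)^(1425/292) + 360·(1/2)^(783/292) + 360·(1/2)^(141/292)
      = 12.225 + 56.116 + 257.6 ≈ 325.94 mg.

326 mg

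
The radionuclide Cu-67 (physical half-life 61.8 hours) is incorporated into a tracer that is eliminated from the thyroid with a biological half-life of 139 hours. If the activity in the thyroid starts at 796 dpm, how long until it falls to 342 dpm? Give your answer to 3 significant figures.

1/t_eff = 1/t_phys + 1/t_biol = 1/61.8 + 1/139 = 0.023375 per hour.
t_eff = 61.8 × 139 / (61.8 + 139) ≈ 42.78 hours.
n = log₂(796/342) ≈ 1.2188; t = 1.2188 × 42.78 ≈ 52.139 hours.

52.1 hours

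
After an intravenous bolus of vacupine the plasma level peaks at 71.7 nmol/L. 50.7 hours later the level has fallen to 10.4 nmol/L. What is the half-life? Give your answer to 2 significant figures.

18 hours

A/A₀ = 10.4/71.7 ≈ 0.14505.
n = log₂(6.8942) ≈ 2.7854 half-lives elapsed in 50.7 hours.
t½ = 50.7/2.7854 ≈ 18.202 hours.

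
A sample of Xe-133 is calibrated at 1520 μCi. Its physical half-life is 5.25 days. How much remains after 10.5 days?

380 μCi

Elapsed time is 2 half-lives (10.5/5.25).
Each half-life halves the amount: 1520 × (1/2)^2 = 1520/4 = 380 μCi.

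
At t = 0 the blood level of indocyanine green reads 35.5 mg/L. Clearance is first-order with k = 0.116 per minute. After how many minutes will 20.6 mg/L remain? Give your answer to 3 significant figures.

t½ = ln 2 / k = 0.69315 / 0.116 ≈ 5.9754 minutes.
Fraction remaining = 20.6/35.5 ≈ 0.58028.
n = log₂(35.5/20.6) = ln(1.7233)/ln 2 ≈ 0.78517 half-lives.
t = n × t½ = 0.78517 × 5.9754 ≈ 4.6917 minutes.

4.69 minutes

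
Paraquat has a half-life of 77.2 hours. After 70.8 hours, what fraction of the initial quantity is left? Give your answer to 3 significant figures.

0.530

n = 70.8/77.2 ≈ 0.9171 half-lives.
Fraction remaining = (1/2)^0.9171 ≈ 0.52957.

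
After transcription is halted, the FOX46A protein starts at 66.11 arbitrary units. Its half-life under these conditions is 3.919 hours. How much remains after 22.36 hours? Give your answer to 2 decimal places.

Number of half-lives: n = 22.36/3.919 ≈ 5.7055.
Remaining = 66.11 × (1/2)^5.7055 = 66.11 × 0.019163 ≈ 1.2669 arbitrary units.

1.27 arbitrary units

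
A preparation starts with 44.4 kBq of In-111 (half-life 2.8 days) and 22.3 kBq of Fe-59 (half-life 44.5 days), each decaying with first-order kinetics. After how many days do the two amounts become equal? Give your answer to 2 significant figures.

3.0 days

Set 44.4·(1/2)^(t/2.8) = 22.3·(1/2)^(t/44.5).
Taking log₂: log₂(44.4/22.3) = t·(1/2.8 − 1/44.5).
log₂(1.991) = 0.99352; 1/2.8 − 1/44.5 = 0.33467.
t = 0.99352 / 0.33467 ≈ 2.9686 days.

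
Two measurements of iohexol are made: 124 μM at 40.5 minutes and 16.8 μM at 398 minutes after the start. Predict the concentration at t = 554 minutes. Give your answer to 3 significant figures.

Over Δt = 398 − 40.5 = 357.5 minutes, the level fell by a factor of 124/16.8 ≈ 7.381.
n = log₂(7.381) ≈ 2.8838 half-lives, so t½ = 357.5/2.8838 ≈ 123.97 minutes.
From t = 398 to t = 554: 16.8 × (1/2)^((554−398)/123.97) ≈ 7.0226 μM.

7.02 μM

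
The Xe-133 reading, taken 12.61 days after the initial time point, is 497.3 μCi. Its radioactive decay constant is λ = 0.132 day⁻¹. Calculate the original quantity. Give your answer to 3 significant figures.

2630 μCi

t½ = ln 2 / λ = 0.69315 / 0.132 ≈ 5.2511 days.
Number of half-lives elapsed: n = 12.61/5.2511 ≈ 2.4014.
A₀ = A × 2^n = 497.3 × 2^2.4014 = 497.3 × 5.2831 ≈ 2627.3 μCi.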